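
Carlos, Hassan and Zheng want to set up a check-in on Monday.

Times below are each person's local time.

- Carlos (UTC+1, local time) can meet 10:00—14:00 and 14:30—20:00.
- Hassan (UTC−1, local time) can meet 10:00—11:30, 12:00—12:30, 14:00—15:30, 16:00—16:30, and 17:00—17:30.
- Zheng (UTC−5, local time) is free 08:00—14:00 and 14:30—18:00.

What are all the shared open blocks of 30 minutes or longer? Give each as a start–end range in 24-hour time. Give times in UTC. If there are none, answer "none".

15:00–16:30, 17:00–17:30, 18:00–18:30

Carlos → UTC: 09:00–13:00, 13:30–19:00.
Hassan → UTC: 11:00–12:30, 13:00–13:30, 15:00–16:30, 17:00–17:30, 18:00–18:30.
Zheng → UTC: 13:00–19:00, 19:30–23:00.
Carlos ∩ Hassan: 11:00–12:30, 15:00–16:30, 17:00–17:30, 18:00–18:30.
Carlos ∩ Hassan ∩ Zheng: 15:00–16:30, 17:00–17:30, 18:00–18:30.
Windows ≥ 30 min: 15:00–16:30, 17:00–17:30, 18:00–18:30.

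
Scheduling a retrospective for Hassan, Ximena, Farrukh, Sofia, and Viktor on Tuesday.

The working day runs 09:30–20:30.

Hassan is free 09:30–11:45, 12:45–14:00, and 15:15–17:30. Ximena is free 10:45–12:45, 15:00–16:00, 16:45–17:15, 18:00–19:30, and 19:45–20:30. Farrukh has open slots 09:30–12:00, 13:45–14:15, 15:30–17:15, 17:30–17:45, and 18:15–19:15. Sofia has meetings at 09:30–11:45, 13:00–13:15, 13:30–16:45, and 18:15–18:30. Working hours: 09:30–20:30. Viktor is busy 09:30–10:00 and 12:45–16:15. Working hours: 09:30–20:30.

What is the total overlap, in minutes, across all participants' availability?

30 minutes

Sofia free within 09:30–20:30: 11:45–13:00, 13:15–13:30, 16:45–18:15, 18:30–20:30.
Viktor free within 09:30–20:30: 10:00–12:45, 16:15–20:30.
Hassan ∩ Ximena: 10:45–11:45, 15:15–16:00, 16:45–17:15.
Hassan ∩ Ximena ∩ Farrukh: 10:45–11:45, 15:30–16:00, 16:45–17:15.
Hassan ∩ Ximena ∩ Farrukh ∩ Sofia: 16:45–17:15.
Hassan ∩ Ximena ∩ Farrukh ∩ Sofia ∩ Viktor: 16:45–17:15.
Total common minutes: 30.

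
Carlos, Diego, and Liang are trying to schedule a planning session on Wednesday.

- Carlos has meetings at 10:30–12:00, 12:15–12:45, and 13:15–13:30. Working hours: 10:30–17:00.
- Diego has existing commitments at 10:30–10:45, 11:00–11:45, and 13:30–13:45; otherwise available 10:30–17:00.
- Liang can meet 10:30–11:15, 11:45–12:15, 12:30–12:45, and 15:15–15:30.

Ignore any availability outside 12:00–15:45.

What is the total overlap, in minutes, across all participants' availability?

30 minutes

Carlos free within 10:30–17:00: 12:00–12:15, 12:45–13:15, 13:30–17:00.
Diego free within 10:30–17:00: 10:45–11:00, 11:45–13:30, 13:45–17:00.
Carlos ∩ Diego: 12:00–12:15, 12:45–13:15, 13:45–17:00.
Carlos ∩ Diego ∩ Liang: 12:00–12:15, 15:15–15:30.
Restricted to 12:00–15:45: 12:00–12:15, 15:15–15:30.
Total common minutes: 15 + 15 = 30.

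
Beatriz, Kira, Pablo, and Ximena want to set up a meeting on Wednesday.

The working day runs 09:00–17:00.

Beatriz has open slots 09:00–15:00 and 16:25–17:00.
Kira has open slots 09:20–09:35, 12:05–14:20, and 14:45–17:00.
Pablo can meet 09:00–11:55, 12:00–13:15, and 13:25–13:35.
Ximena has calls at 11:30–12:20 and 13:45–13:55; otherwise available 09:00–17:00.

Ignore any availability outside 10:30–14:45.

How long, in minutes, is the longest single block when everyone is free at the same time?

55 minutes

Ximena free within 09:00–17:00: 09:00–11:30, 12:20–13:45, 13:55–17:00.
Beatriz ∩ Kira: 09:20–09:35, 12:05–14:20, 14:45–15:00, 16:25–17:00.
Beatriz ∩ Kira ∩ Pablo: 09:20–09:35, 12:05–13:15, 13:25–13:35.
Beatriz ∩ Kira ∩ Pablo ∩ Ximena: 09:20–09:35, 12:20–13:15, 13:25–13:35.
Restricted to 10:30–14:45: 12:20–13:15, 13:25–13:35.
Common window lengths: 55, 10 min; longest is 55.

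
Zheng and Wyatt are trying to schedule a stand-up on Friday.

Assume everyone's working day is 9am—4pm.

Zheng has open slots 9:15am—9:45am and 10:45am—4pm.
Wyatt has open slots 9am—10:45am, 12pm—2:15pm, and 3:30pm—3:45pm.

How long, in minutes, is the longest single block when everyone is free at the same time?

Zheng ∩ Wyatt: 09:15–09:45, 12:00–14:15, 15:30–15:45.
Common window lengths: 30, 135, 15 min; longest is 135.

135 minutes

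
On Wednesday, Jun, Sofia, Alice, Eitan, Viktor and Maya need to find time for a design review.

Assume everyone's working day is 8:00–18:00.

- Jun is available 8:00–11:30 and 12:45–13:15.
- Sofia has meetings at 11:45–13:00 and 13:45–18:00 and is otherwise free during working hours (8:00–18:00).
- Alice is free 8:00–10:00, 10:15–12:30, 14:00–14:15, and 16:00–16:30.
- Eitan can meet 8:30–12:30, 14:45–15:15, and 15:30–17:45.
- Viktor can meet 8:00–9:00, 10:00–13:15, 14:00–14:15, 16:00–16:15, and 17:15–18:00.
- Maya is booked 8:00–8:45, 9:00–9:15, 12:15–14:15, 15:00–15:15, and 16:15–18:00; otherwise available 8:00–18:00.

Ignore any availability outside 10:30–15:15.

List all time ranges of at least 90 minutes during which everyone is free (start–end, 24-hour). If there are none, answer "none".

none

Sofia free within 08:00–18:00: 08:00–11:45, 13:00–13:45.
Maya free within 08:00–18:00: 08:45–09:00, 09:15–12:15, 14:15–15:00, 15:15–16:15.
Jun ∩ Sofia: 08:00–11:30, 13:00–13:15.
Jun ∩ Sofia ∩ Alice: 08:00–10:00, 10:15–11:30.
Jun ∩ Sofia ∩ Alice ∩ Eitan: 08:30–10:00, 10:15–11:30.
Jun ∩ Sofia ∩ Alice ∩ Eitan ∩ Viktor: 08:30–09:00, 10:15–11:30.
Jun ∩ Sofia ∩ Alice ∩ Eitan ∩ Viktor ∩ Maya: 08:45–09:00, 10:15–11:30.
Restricted to 10:30–15:15: 10:30–11:30.
Windows ≥ 90 min: (none).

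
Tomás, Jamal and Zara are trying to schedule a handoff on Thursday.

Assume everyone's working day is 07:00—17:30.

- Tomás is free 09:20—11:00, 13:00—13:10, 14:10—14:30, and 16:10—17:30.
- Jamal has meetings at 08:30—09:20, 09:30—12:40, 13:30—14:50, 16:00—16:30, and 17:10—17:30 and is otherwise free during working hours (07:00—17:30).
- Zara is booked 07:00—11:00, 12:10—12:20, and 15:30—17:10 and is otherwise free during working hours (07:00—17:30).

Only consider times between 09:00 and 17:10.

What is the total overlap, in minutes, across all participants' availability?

10 minutes

Jamal free within 07:00–17:30: 07:00–08:30, 09:20–09:30, 12:40–13:30, 14:50–16:00, 16:30–17:10.
Zara free within 07:00–17:30: 11:00–12:10, 12:20–15:30, 17:10–17:30.
Tomás ∩ Jamal: 09:20–09:30, 13:00–13:10, 16:30–17:10.
Tomás ∩ Jamal ∩ Zara: 13:00–13:10.
Restricted to 09:00–17:10: 13:00–13:10.
Total common minutes: 10.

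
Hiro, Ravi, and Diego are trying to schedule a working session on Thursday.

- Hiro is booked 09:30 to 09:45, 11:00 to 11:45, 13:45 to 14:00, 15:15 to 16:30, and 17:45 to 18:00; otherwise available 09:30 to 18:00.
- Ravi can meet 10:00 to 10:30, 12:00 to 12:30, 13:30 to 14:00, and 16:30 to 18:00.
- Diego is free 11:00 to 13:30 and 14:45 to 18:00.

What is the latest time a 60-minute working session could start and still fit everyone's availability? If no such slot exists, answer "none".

16:45

Hiro free within 09:30–18:00: 09:45–11:00, 11:45–13:45, 14:00–15:15, 16:30–17:45.
Hiro ∩ Ravi: 10:00–10:30, 12:00–12:30, 13:30–13:45, 16:30–17:45.
Hiro ∩ Ravi ∩ Diego: 12:00–12:30, 16:30–17:45.
Windows ≥ 60 min: 16:30–17:45.
Latest start in the last window 16:30–17:45 is 17:45 − 60 min = 16:45.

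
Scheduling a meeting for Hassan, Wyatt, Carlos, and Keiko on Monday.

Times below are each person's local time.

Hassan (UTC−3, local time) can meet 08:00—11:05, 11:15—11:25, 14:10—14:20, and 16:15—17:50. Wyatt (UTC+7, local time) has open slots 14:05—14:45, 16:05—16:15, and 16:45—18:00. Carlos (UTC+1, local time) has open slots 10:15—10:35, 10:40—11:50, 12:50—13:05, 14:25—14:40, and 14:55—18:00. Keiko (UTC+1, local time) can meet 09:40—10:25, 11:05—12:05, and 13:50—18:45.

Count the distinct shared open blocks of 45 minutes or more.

Hassan → UTC: 11:00–14:05, 14:15–14:25, 17:10–17:20, 19:15–20:50.
Wyatt → UTC: 07:05–07:45, 09:05–09:15, 09:45–11:00.
Carlos → UTC: 09:15–09:35, 09:40–10:50, 11:50–12:05, 13:25–13:40, 13:55–17:00.
Keiko → UTC: 08:40–09:25, 10:05–11:05, 12:50–17:45.
Hassan ∩ Wyatt: (none).
Hassan ∩ Wyatt ∩ Carlos: (none).
Hassan ∩ Wyatt ∩ Carlos ∩ Keiko: (none).
Windows ≥ 45 min: (none).
That's 0 windows.

0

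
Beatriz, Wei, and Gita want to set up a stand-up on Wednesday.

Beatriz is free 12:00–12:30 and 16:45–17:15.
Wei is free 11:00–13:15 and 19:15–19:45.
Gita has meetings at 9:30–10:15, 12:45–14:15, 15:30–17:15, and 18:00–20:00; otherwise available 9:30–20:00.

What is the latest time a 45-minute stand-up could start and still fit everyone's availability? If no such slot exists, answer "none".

Gita free within 09:30–20:00: 10:15–12:45, 14:15–15:30, 17:15–18:00.
Beatriz ∩ Wei: 12:00–12:30.
Beatriz ∩ Wei ∩ Gita: 12:00–12:30.
Windows ≥ 45 min: (none).

none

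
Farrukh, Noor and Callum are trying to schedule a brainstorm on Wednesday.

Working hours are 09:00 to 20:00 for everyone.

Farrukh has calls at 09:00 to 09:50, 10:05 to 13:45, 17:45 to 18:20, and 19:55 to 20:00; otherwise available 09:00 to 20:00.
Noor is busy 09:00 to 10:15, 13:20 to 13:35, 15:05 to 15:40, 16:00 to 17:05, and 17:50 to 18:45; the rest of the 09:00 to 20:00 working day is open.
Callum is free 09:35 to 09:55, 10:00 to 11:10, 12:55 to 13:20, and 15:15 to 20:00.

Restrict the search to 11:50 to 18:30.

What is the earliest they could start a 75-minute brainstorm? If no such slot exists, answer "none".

Farrukh free within 09:00–20:00: 09:50–10:05, 13:45–17:45, 18:20–19:55.
Noor free within 09:00–20:00: 10:15–13:20, 13:35–15:05, 15:40–16:00, 17:05–17:50, 18:45–20:00.
Farrukh ∩ Noor: 13:45–15:05, 15:40–16:00, 17:05–17:45, 18:45–19:55.
Farrukh ∩ Noor ∩ Callum: 15:40–16:00, 17:05–17:45, 18:45–19:55.
Restricted to 11:50–18:30: 15:40–16:00, 17:05–17:45.
Windows ≥ 75 min: (none).

none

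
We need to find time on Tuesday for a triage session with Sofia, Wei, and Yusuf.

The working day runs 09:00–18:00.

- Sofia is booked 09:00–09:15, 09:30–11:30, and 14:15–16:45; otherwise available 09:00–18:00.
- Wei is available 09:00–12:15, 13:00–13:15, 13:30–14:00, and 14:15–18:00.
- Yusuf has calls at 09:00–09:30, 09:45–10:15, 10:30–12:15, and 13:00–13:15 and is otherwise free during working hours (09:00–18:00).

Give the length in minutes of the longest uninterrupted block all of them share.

Sofia free within 09:00–18:00: 09:15–09:30, 11:30–14:15, 16:45–18:00.
Yusuf free within 09:00–18:00: 09:30–09:45, 10:15–10:30, 12:15–13:00, 13:15–18:00.
Sofia ∩ Wei: 09:15–09:30, 11:30–12:15, 13:00–13:15, 13:30–14:00, 16:45–18:00.
Sofia ∩ Wei ∩ Yusuf: 13:30–14:00, 16:45–18:00.
Common window lengths: 30, 75 min; longest is 75.

75 minutes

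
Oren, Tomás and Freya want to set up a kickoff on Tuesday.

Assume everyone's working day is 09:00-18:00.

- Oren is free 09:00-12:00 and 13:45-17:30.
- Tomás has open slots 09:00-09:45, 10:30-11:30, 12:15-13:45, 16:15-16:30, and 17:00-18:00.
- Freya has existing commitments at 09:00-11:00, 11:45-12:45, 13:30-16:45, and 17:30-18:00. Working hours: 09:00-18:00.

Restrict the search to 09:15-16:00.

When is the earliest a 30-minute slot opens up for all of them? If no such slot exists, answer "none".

11:00

Freya free within 09:00–18:00: 11:00–11:45, 12:45–13:30, 16:45–17:30.
Oren ∩ Tomás: 09:00–09:45, 10:30–11:30, 16:15–16:30, 17:00–17:30.
Oren ∩ Tomás ∩ Freya: 11:00–11:30, 17:00–17:30.
Restricted to 09:15–16:00: 11:00–11:30.
Windows ≥ 30 min: 11:00–11:30.
Earliest such window starts at 11:00.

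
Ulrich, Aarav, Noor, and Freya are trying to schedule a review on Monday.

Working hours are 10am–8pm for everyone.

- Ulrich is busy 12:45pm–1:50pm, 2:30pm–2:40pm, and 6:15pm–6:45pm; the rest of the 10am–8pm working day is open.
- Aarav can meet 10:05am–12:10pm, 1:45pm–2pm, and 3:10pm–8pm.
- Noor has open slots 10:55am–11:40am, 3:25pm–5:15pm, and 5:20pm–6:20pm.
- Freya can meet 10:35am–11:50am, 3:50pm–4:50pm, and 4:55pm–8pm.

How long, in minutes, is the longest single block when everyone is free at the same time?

Ulrich free within 10:00–20:00: 10:00–12:45, 13:50–14:30, 14:40–18:15, 18:45–20:00.
Ulrich ∩ Aarav: 10:05–12:10, 13:50–14:00, 15:10–18:15, 18:45–20:00.
Ulrich ∩ Aarav ∩ Noor: 10:55–11:40, 15:25–17:15, 17:20–18:15.
Ulrich ∩ Aarav ∩ Noor ∩ Freya: 10:55–11:40, 15:50–16:50, 16:55–17:15, 17:20–18:15.
Common window lengths: 45, 60, 20, 55 min; longest is 60.

60 minutes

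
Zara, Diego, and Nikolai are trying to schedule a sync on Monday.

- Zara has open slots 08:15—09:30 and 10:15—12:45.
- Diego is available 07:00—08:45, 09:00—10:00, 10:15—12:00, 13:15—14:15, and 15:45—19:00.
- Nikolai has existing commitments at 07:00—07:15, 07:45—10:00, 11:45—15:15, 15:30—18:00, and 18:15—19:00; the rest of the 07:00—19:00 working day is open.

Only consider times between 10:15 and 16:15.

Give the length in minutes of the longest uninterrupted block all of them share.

90 minutes

Nikolai free within 07:00–19:00: 07:15–07:45, 10:00–11:45, 15:15–15:30, 18:00–18:15.
Zara ∩ Diego: 08:15–08:45, 09:00–09:30, 10:15–12:00.
Zara ∩ Diego ∩ Nikolai: 10:15–11:45.
Restricted to 10:15–16:15: 10:15–11:45.
Single common window of 90 minutes.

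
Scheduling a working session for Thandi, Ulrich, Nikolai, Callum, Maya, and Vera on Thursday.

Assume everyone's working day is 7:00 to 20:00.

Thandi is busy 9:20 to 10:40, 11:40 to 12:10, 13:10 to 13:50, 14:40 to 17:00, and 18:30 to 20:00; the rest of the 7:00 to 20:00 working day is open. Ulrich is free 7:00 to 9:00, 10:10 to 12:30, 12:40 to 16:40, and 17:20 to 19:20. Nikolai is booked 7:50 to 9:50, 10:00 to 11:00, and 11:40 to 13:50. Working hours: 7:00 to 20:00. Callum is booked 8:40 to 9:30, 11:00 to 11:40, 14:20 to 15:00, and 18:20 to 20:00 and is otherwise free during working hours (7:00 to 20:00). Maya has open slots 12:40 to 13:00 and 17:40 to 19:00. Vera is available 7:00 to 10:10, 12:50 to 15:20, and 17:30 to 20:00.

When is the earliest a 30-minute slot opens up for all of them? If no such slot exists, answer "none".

Thandi free within 07:00–20:00: 07:00–09:20, 10:40–11:40, 12:10–13:10, 13:50–14:40, 17:00–18:30.
Nikolai free within 07:00–20:00: 07:00–07:50, 09:50–10:00, 11:00–11:40, 13:50–20:00.
Callum free within 07:00–20:00: 07:00–08:40, 09:30–11:00, 11:40–14:20, 15:00–18:20.
Thandi ∩ Ulrich: 07:00–09:00, 10:40–11:40, 12:10–12:30, 12:40–13:10, 13:50–14:40, 17:20–18:30.
Thandi ∩ Ulrich ∩ Nikolai: 07:00–07:50, 11:00–11:40, 13:50–14:40, 17:20–18:30.
Thandi ∩ Ulrich ∩ Nikolai ∩ Callum: 07:00–07:50, 13:50–14:20, 17:20–18:20.
Thandi ∩ Ulrich ∩ Nikolai ∩ Callum ∩ Maya: 17:40–18:20.
Thandi ∩ Ulrich ∩ Nikolai ∩ Callum ∩ Maya ∩ Vera: 17:40–18:20.
Windows ≥ 30 min: 17:40–18:20.
Earliest such window starts at 17:40.

17:40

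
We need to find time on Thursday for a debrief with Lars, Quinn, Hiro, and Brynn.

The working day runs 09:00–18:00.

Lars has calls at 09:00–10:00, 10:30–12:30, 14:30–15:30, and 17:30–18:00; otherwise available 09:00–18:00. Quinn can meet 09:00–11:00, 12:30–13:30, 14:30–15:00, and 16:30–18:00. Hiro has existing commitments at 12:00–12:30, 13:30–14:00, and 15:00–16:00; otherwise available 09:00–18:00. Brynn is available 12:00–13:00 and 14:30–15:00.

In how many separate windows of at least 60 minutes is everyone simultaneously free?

0

Lars free within 09:00–18:00: 10:00–10:30, 12:30–14:30, 15:30–17:30.
Hiro free within 09:00–18:00: 09:00–12:00, 12:30–13:30, 14:00–15:00, 16:00–18:00.
Lars ∩ Quinn: 10:00–10:30, 12:30–13:30, 16:30–17:30.
Lars ∩ Quinn ∩ Hiro: 10:00–10:30, 12:30–13:30, 16:30–17:30.
Lars ∩ Quinn ∩ Hiro ∩ Brynn: 12:30–13:00.
Windows ≥ 60 min: (none).
That's 0 windows.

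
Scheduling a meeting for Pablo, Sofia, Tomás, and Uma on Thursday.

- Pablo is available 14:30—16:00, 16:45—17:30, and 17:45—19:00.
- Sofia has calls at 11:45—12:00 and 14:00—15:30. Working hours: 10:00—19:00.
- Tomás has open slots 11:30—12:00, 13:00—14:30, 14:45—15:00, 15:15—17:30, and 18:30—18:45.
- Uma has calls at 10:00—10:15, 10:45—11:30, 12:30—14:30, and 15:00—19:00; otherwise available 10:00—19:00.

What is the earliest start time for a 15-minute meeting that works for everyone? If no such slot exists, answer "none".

none

Sofia free within 10:00–19:00: 10:00–11:45, 12:00–14:00, 15:30–19:00.
Uma free within 10:00–19:00: 10:15–10:45, 11:30–12:30, 14:30–15:00.
Pablo ∩ Sofia: 15:30–16:00, 16:45–17:30, 17:45–19:00.
Pablo ∩ Sofia ∩ Tomás: 15:30–16:00, 16:45–17:30, 18:30–18:45.
Pablo ∩ Sofia ∩ Tomás ∩ Uma: (none).
Windows ≥ 15 min: (none).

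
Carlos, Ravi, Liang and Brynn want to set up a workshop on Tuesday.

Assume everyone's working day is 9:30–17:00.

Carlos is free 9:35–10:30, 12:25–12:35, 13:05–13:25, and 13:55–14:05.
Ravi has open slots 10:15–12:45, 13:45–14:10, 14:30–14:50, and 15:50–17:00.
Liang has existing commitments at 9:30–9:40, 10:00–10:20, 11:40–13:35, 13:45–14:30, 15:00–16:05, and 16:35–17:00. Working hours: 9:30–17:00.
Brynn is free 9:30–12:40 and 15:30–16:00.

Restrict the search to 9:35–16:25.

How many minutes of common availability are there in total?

Liang free within 09:30–17:00: 09:40–10:00, 10:20–11:40, 13:35–13:45, 14:30–15:00, 16:05–16:35.
Carlos ∩ Ravi: 10:15–10:30, 12:25–12:35, 13:55–14:05.
Carlos ∩ Ravi ∩ Liang: 10:20–10:30.
Carlos ∩ Ravi ∩ Liang ∩ Brynn: 10:20–10:30.
Restricted to 09:35–16:25: 10:20–10:30.
Total common minutes: 10.

10 minutes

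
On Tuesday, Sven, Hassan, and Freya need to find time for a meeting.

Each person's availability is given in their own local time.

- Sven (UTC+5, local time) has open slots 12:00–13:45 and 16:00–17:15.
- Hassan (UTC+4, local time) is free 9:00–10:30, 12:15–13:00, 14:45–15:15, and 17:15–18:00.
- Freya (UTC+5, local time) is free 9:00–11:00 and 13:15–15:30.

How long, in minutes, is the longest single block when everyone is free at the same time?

Sven → UTC: 07:00–08:45, 11:00–12:15.
Hassan → UTC: 05:00–06:30, 08:15–09:00, 10:45–11:15, 13:15–14:00.
Freya → UTC: 04:00–06:00, 08:15–10:30.
Sven ∩ Hassan: 08:15–08:45, 11:00–11:15.
Sven ∩ Hassan ∩ Freya: 08:15–08:45.
Single common window of 30 minutes.

30 minutes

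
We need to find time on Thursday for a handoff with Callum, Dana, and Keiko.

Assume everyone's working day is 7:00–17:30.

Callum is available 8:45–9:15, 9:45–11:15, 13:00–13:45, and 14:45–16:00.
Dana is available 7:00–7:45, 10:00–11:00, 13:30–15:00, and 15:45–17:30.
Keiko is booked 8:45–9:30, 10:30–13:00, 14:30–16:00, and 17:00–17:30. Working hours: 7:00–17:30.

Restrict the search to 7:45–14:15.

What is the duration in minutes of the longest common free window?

Keiko free within 07:00–17:30: 07:00–08:45, 09:30–10:30, 13:00–14:30, 16:00–17:00.
Callum ∩ Dana: 10:00–11:00, 13:30–13:45, 14:45–15:00, 15:45–16:00.
Callum ∩ Dana ∩ Keiko: 10:00–10:30, 13:30–13:45.
Restricted to 07:45–14:15: 10:00–10:30, 13:30–13:45.
Common window lengths: 30, 15 min; longest is 30.

30 minutes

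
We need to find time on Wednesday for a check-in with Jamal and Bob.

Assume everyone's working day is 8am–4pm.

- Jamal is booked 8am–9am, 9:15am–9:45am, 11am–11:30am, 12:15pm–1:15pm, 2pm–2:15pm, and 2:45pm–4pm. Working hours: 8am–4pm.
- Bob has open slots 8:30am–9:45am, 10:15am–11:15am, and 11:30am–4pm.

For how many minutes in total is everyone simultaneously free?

180 minutes

Jamal free within 08:00–16:00: 09:00–09:15, 09:45–11:00, 11:30–12:15, 13:15–14:00, 14:15–14:45.
Jamal ∩ Bob: 09:00–09:15, 10:15–11:00, 11:30–12:15, 13:15–14:00, 14:15–14:45.
Total common minutes: 15 + 45 + 45 + 45 + 30 = 180.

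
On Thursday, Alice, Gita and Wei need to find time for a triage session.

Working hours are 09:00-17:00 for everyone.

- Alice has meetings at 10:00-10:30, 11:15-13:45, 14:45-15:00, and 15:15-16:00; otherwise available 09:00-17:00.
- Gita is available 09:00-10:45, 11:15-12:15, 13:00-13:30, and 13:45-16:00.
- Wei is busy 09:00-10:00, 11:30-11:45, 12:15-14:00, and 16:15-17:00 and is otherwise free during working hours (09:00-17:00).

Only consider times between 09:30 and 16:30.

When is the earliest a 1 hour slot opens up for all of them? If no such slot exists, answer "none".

none

Alice free within 09:00–17:00: 09:00–10:00, 10:30–11:15, 13:45–14:45, 15:00–15:15, 16:00–17:00.
Wei free within 09:00–17:00: 10:00–11:30, 11:45–12:15, 14:00–16:15.
Alice ∩ Gita: 09:00–10:00, 10:30–10:45, 13:45–14:45, 15:00–15:15.
Alice ∩ Gita ∩ Wei: 10:30–10:45, 14:00–14:45, 15:00–15:15.
Restricted to 09:30–16:30: 10:30–10:45, 14:00–14:45, 15:00–15:15.
Windows ≥ 60 min: (none).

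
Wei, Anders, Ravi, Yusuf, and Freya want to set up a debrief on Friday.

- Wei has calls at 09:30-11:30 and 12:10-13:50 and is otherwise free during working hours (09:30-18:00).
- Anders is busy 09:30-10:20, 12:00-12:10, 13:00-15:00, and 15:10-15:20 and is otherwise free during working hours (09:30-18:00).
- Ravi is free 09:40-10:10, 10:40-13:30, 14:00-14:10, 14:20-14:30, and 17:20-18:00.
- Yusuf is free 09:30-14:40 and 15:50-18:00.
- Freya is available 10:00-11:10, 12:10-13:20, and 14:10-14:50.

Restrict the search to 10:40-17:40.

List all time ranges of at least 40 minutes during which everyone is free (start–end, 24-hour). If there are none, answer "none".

Wei free within 09:30–18:00: 11:30–12:10, 13:50–18:00.
Anders free within 09:30–18:00: 10:20–12:00, 12:10–13:00, 15:00–15:10, 15:20–18:00.
Wei ∩ Anders: 11:30–12:00, 15:00–15:10, 15:20–18:00.
Wei ∩ Anders ∩ Ravi: 11:30–12:00, 17:20–18:00.
Wei ∩ Anders ∩ Ravi ∩ Yusuf: 11:30–12:00, 17:20–18:00.
Wei ∩ Anders ∩ Ravi ∩ Yusuf ∩ Freya: (none).
Restricted to 10:40–17:40: (none).
Windows ≥ 40 min: (none).

none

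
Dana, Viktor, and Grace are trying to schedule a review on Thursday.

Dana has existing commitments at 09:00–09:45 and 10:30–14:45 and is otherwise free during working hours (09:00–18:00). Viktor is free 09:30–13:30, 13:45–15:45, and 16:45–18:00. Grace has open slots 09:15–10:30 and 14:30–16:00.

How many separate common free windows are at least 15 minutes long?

Dana free within 09:00–18:00: 09:45–10:30, 14:45–18:00.
Dana ∩ Viktor: 09:45–10:30, 14:45–15:45, 16:45–18:00.
Dana ∩ Viktor ∩ Grace: 09:45–10:30, 14:45–15:45.
Windows ≥ 15 min: 09:45–10:30, 14:45–15:45.
That's 2 windows.

2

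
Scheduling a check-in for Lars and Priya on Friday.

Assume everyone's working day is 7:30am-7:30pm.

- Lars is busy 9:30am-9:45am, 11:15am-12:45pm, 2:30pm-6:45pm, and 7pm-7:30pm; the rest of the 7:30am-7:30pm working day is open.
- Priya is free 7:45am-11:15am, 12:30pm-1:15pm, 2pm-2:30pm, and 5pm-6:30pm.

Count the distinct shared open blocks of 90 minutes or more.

2

Lars free within 07:30–19:30: 07:30–09:30, 09:45–11:15, 12:45–14:30, 18:45–19:00.
Lars ∩ Priya: 07:45–09:30, 09:45–11:15, 12:45–13:15, 14:00–14:30.
Windows ≥ 90 min: 07:45–09:30, 09:45–11:15.
That's 2 windows.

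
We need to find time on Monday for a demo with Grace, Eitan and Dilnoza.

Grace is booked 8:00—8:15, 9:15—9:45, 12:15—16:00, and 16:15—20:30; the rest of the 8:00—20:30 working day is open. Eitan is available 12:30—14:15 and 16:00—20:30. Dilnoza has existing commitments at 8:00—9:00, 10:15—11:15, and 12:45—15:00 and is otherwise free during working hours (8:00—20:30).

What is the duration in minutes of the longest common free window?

Grace free within 08:00–20:30: 08:15–09:15, 09:45–12:15, 16:00–16:15.
Dilnoza free within 08:00–20:30: 09:00–10:15, 11:15–12:45, 15:00–20:30.
Grace ∩ Eitan: 16:00–16:15.
Grace ∩ Eitan ∩ Dilnoza: 16:00–16:15.
Single common window of 15 minutes.

15 minutes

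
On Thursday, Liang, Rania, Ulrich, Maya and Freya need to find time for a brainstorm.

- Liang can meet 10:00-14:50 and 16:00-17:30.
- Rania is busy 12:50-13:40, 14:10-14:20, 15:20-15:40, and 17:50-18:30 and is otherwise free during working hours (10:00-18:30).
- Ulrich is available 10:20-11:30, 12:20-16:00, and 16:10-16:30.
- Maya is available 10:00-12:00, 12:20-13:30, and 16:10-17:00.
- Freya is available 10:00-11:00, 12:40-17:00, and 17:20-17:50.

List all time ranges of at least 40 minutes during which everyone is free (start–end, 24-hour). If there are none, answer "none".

Rania free within 10:00–18:30: 10:00–12:50, 13:40–14:10, 14:20–15:20, 15:40–17:50.
Liang ∩ Rania: 10:00–12:50, 13:40–14:10, 14:20–14:50, 16:00–17:30.
Liang ∩ Rania ∩ Ulrich: 10:20–11:30, 12:20–12:50, 13:40–14:10, 14:20–14:50, 16:10–16:30.
Liang ∩ Rania ∩ Ulrich ∩ Maya: 10:20–11:30, 12:20–12:50, 16:10–16:30.
Liang ∩ Rania ∩ Ulrich ∩ Maya ∩ Freya: 10:20–11:00, 12:40–12:50, 16:10–16:30.
Windows ≥ 40 min: 10:20–11:00.

10:20–11:00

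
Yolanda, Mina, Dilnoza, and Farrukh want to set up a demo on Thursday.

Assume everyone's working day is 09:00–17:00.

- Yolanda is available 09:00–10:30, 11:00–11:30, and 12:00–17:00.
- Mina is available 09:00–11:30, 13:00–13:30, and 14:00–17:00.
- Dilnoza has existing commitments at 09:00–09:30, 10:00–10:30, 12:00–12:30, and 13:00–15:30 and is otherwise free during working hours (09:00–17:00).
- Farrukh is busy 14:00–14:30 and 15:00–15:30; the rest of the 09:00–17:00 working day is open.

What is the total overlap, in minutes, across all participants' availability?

150 minutes

Dilnoza free within 09:00–17:00: 09:30–10:00, 10:30–12:00, 12:30–13:00, 15:30–17:00.
Farrukh free within 09:00–17:00: 09:00–14:00, 14:30–15:00, 15:30–17:00.
Yolanda ∩ Mina: 09:00–10:30, 11:00–11:30, 13:00–13:30, 14:00–17:00.
Yolanda ∩ Mina ∩ Dilnoza: 09:30–10:00, 11:00–11:30, 15:30–17:00.
Yolanda ∩ Mina ∩ Dilnoza ∩ Farrukh: 09:30–10:00, 11:00–11:30, 15:30–17:00.
Total common minutes: 30 + 30 + 90 = 150.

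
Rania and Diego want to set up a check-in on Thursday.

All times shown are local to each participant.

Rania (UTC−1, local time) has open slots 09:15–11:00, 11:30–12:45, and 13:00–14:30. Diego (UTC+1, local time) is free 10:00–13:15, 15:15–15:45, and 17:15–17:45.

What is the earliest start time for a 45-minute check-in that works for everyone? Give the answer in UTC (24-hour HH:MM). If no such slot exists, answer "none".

10:15

Rania → UTC: 10:15–12:00, 12:30–13:45, 14:00–15:30.
Diego → UTC: 09:00–12:15, 14:15–14:45, 16:15–16:45.
Rania ∩ Diego: 10:15–12:00, 14:15–14:45.
Windows ≥ 45 min: 10:15–12:00.
Earliest such window starts at 10:15.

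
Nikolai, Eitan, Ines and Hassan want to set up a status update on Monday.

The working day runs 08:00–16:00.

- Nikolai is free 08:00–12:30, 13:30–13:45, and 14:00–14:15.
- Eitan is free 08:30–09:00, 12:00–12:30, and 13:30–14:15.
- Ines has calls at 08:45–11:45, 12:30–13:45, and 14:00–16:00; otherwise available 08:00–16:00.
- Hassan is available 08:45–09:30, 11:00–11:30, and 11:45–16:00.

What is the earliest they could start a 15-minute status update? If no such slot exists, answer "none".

Ines free within 08:00–16:00: 08:00–08:45, 11:45–12:30, 13:45–14:00.
Nikolai ∩ Eitan: 08:30–09:00, 12:00–12:30, 13:30–13:45, 14:00–14:15.
Nikolai ∩ Eitan ∩ Ines: 08:30–08:45, 12:00–12:30.
Nikolai ∩ Eitan ∩ Ines ∩ Hassan: 12:00–12:30.
Windows ≥ 15 min: 12:00–12:30.
Earliest such window starts at 12:00.

12:00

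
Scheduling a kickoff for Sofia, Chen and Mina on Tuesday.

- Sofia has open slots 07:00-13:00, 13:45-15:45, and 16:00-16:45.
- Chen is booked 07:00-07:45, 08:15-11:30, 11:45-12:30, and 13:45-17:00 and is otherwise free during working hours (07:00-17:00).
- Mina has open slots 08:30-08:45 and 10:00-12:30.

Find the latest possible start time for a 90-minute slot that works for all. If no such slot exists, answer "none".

Chen free within 07:00–17:00: 07:45–08:15, 11:30–11:45, 12:30–13:45.
Sofia ∩ Chen: 07:45–08:15, 11:30–11:45, 12:30–13:00.
Sofia ∩ Chen ∩ Mina: 11:30–11:45.
Windows ≥ 90 min: (none).

none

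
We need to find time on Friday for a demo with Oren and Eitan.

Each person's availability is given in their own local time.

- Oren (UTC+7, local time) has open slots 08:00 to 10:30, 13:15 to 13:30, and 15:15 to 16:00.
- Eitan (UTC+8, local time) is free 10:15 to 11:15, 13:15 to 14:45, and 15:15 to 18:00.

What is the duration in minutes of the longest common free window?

Oren → UTC: 01:00–03:30, 06:15–06:30, 08:15–09:00.
Eitan → UTC: 02:15–03:15, 05:15–06:45, 07:15–10:00.
Oren ∩ Eitan: 02:15–03:15, 06:15–06:30, 08:15–09:00.
Common window lengths: 60, 15, 45 min; longest is 60.

60 minutes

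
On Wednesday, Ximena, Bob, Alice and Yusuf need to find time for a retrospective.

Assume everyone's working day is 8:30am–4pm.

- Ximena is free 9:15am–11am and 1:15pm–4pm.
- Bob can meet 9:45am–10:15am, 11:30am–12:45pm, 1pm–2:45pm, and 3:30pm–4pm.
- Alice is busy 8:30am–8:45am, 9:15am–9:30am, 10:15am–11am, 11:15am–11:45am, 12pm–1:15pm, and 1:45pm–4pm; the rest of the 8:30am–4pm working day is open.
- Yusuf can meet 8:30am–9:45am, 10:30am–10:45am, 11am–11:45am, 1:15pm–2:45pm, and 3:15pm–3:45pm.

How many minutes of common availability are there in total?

Alice free within 08:30–16:00: 08:45–09:15, 09:30–10:15, 11:00–11:15, 11:45–12:00, 13:15–13:45.
Ximena ∩ Bob: 09:45–10:15, 13:15–14:45, 15:30–16:00.
Ximena ∩ Bob ∩ Alice: 09:45–10:15, 13:15–13:45.
Ximena ∩ Bob ∩ Alice ∩ Yusuf: 13:15–13:45.
Total common minutes: 30.

30 minutes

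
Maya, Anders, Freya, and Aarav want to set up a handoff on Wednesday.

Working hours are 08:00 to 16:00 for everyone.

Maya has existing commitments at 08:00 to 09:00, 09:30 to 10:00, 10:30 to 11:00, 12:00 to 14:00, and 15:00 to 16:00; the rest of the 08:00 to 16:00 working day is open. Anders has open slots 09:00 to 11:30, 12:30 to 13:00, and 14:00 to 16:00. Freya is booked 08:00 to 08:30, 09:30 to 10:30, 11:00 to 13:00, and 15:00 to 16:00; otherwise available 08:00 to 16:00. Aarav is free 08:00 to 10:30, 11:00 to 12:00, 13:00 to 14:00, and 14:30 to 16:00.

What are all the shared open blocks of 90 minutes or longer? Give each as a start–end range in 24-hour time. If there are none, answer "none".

none

Maya free within 08:00–16:00: 09:00–09:30, 10:00–10:30, 11:00–12:00, 14:00–15:00.
Freya free within 08:00–16:00: 08:30–09:30, 10:30–11:00, 13:00–15:00.
Maya ∩ Anders: 09:00–09:30, 10:00–10:30, 11:00–11:30, 14:00–15:00.
Maya ∩ Anders ∩ Freya: 09:00–09:30, 14:00–15:00.
Maya ∩ Anders ∩ Freya ∩ Aarav: 09:00–09:30, 14:30–15:00.
Windows ≥ 90 min: (none).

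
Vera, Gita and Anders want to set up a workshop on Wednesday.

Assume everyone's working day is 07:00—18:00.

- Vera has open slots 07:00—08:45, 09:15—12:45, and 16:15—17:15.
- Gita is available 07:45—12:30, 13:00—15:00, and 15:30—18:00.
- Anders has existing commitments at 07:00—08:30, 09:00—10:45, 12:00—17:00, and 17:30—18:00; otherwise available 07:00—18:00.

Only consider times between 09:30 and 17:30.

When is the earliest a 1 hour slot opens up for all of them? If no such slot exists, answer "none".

Anders free within 07:00–18:00: 08:30–09:00, 10:45–12:00, 17:00–17:30.
Vera ∩ Gita: 07:45–08:45, 09:15–12:30, 16:15–17:15.
Vera ∩ Gita ∩ Anders: 08:30–08:45, 10:45–12:00, 17:00–17:15.
Restricted to 09:30–17:30: 10:45–12:00, 17:00–17:15.
Windows ≥ 60 min: 10:45–12:00.
Earliest such window starts at 10:45.

10:45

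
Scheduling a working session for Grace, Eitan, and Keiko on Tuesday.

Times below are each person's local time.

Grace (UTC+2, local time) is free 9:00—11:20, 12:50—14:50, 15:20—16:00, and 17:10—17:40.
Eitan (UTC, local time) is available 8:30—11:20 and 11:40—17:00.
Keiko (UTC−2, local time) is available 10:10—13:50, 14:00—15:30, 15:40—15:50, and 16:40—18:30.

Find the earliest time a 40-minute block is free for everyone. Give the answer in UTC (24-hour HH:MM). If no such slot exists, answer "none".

Grace → UTC: 07:00–09:20, 10:50–12:50, 13:20–14:00, 15:10–15:40.
Eitan → UTC: 08:30–11:20, 11:40–17:00.
Keiko → UTC: 12:10–15:50, 16:00–17:30, 17:40–17:50, 18:40–20:30.
Grace ∩ Eitan: 08:30–09:20, 10:50–11:20, 11:40–12:50, 13:20–14:00, 15:10–15:40.
Grace ∩ Eitan ∩ Keiko: 12:10–12:50, 13:20–14:00, 15:10–15:40.
Windows ≥ 40 min: 12:10–12:50, 13:20–14:00.
Earliest such window starts at 12:10.

12:10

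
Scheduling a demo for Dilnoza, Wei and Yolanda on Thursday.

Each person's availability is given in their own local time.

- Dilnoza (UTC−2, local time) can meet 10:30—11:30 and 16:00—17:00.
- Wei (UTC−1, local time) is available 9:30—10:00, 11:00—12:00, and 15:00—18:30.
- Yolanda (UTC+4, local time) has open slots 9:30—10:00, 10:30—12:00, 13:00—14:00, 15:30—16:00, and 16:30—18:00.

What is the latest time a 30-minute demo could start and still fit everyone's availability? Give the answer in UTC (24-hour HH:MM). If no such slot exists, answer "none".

12:30

Dilnoza → UTC: 12:30–13:30, 18:00–19:00.
Wei → UTC: 10:30–11:00, 12:00–13:00, 16:00–19:30.
Yolanda → UTC: 05:30–06:00, 06:30–08:00, 09:00–10:00, 11:30–12:00, 12:30–14:00.
Dilnoza ∩ Wei: 12:30–13:00, 18:00–19:00.
Dilnoza ∩ Wei ∩ Yolanda: 12:30–13:00.
Windows ≥ 30 min: 12:30–13:00.
Latest start in the last window 12:30–13:00 is 13:00 − 30 min = 12:30.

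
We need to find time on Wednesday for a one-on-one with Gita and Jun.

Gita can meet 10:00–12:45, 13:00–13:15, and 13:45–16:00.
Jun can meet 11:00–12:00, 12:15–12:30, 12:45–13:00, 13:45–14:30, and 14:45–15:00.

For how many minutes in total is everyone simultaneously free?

Gita ∩ Jun: 11:00–12:00, 12:15–12:30, 13:45–14:30, 14:45–15:00.
Total common minutes: 60 + 15 + 45 + 15 = 135.

135 minutes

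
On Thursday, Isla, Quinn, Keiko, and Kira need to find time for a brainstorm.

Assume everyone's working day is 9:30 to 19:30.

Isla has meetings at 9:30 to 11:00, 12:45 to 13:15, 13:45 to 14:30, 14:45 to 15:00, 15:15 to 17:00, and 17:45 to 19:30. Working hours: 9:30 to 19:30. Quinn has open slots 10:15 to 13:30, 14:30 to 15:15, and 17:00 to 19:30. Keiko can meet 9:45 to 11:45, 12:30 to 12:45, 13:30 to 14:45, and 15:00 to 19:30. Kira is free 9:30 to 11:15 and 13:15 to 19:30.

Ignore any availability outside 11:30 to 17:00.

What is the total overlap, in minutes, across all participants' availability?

Isla free within 09:30–19:30: 11:00–12:45, 13:15–13:45, 14:30–14:45, 15:00–15:15, 17:00–17:45.
Isla ∩ Quinn: 11:00–12:45, 13:15–13:30, 14:30–14:45, 15:00–15:15, 17:00–17:45.
Isla ∩ Quinn ∩ Keiko: 11:00–11:45, 12:30–12:45, 14:30–14:45, 15:00–15:15, 17:00–17:45.
Isla ∩ Quinn ∩ Keiko ∩ Kira: 11:00–11:15, 14:30–14:45, 15:00–15:15, 17:00–17:45.
Restricted to 11:30–17:00: 14:30–14:45, 15:00–15:15.
Total common minutes: 15 + 15 = 30.

30 minutes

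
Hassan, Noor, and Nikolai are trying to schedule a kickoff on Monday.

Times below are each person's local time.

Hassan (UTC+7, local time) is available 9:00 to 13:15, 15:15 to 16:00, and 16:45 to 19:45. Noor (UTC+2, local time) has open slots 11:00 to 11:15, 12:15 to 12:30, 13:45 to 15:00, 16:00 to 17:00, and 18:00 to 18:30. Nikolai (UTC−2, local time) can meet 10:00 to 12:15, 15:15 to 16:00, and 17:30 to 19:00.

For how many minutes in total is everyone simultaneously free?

45 minutes

Hassan → UTC: 02:00–06:15, 08:15–09:00, 09:45–12:45.
Noor → UTC: 09:00–09:15, 10:15–10:30, 11:45–13:00, 14:00–15:00, 16:00–16:30.
Nikolai → UTC: 12:00–14:15, 17:15–18:00, 19:30–21:00.
Hassan ∩ Noor: 10:15–10:30, 11:45–12:45.
Hassan ∩ Noor ∩ Nikolai: 12:00–12:45.
Total common minutes: 45.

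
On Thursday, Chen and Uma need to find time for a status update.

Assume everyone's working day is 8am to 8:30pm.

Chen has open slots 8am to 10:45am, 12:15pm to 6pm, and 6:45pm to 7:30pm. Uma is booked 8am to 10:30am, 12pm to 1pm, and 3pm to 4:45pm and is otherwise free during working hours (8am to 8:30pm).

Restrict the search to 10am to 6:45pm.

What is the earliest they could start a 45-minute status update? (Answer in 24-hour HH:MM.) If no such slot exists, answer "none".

Uma free within 08:00–20:30: 10:30–12:00, 13:00–15:00, 16:45–20:30.
Chen ∩ Uma: 10:30–10:45, 13:00–15:00, 16:45–18:00, 18:45–19:30.
Restricted to 10:00–18:45: 10:30–10:45, 13:00–15:00, 16:45–18:00.
Windows ≥ 45 min: 13:00–15:00, 16:45–18:00.
Earliest such window starts at 13:00.

13:00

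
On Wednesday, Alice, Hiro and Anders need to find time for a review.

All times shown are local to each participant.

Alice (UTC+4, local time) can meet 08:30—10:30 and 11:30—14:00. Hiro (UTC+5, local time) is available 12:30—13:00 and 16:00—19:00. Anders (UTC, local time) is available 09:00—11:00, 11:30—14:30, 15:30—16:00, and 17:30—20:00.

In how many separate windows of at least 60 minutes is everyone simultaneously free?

0

Alice → UTC: 04:30–06:30, 07:30–10:00.
Hiro → UTC: 07:30–08:00, 11:00–14:00.
Anders → UTC: 09:00–11:00, 11:30–14:30, 15:30–16:00, 17:30–20:00.
Alice ∩ Hiro: 07:30–08:00.
Alice ∩ Hiro ∩ Anders: (none).
Windows ≥ 60 min: (none).
That's 0 windows.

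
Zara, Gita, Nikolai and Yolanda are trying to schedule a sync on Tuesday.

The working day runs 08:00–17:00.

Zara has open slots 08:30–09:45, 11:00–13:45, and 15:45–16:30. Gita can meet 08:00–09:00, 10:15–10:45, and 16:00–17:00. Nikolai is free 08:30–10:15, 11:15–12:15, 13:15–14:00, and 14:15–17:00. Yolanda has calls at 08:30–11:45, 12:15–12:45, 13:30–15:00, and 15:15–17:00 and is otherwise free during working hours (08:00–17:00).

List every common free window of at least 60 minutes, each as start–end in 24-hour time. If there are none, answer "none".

Yolanda free within 08:00–17:00: 08:00–08:30, 11:45–12:15, 12:45–13:30, 15:00–15:15.
Zara ∩ Gita: 08:30–09:00, 16:00–16:30.
Zara ∩ Gita ∩ Nikolai: 08:30–09:00, 16:00–16:30.
Zara ∩ Gita ∩ Nikolai ∩ Yolanda: (none).
Windows ≥ 60 min: (none).

none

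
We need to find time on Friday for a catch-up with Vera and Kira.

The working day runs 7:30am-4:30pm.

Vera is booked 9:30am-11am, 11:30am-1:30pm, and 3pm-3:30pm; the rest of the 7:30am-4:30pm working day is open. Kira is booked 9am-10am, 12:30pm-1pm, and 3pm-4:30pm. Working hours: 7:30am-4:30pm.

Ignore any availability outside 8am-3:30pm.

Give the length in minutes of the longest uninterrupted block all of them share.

Vera free within 07:30–16:30: 07:30–09:30, 11:00–11:30, 13:30–15:00, 15:30–16:30.
Kira free within 07:30–16:30: 07:30–09:00, 10:00–12:30, 13:00–15:00.
Vera ∩ Kira: 07:30–09:00, 11:00–11:30, 13:30–15:00.
Restricted to 08:00–15:30: 08:00–09:00, 11:00–11:30, 13:30–15:00.
Common window lengths: 60, 30, 90 min; longest is 90.

90 minutes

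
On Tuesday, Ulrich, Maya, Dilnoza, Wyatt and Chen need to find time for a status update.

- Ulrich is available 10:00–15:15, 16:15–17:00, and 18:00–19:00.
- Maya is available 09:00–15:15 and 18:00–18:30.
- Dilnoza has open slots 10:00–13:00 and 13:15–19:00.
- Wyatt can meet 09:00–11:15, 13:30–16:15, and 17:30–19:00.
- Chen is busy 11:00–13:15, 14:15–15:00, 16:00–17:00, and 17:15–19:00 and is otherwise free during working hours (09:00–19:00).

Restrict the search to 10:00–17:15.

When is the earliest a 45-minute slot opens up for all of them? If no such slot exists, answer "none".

Chen free within 09:00–19:00: 09:00–11:00, 13:15–14:15, 15:00–16:00, 17:00–17:15.
Ulrich ∩ Maya: 10:00–15:15, 18:00–18:30.
Ulrich ∩ Maya ∩ Dilnoza: 10:00–13:00, 13:15–15:15, 18:00–18:30.
Ulrich ∩ Maya ∩ Dilnoza ∩ Wyatt: 10:00–11:15, 13:30–15:15, 18:00–18:30.
Ulrich ∩ Maya ∩ Dilnoza ∩ Wyatt ∩ Chen: 10:00–11:00, 13:30–14:15, 15:00–15:15.
Restricted to 10:00–17:15: 10:00–11:00, 13:30–14:15, 15:00–15:15.
Windows ≥ 45 min: 10:00–11:00, 13:30–14:15.
Earliest such window starts at 10:00.

10:00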